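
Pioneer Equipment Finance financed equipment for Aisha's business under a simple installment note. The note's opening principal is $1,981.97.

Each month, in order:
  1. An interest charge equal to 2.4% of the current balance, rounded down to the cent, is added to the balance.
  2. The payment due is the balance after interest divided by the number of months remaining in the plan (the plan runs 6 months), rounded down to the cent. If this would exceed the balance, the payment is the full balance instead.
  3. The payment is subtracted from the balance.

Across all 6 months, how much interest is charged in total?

# | Opening | Interest | Payment | End bal
1 | $1,981.97 | $47.56 | $338.25 | $1,691.28
2 | $1,691.28 | $40.59 | $346.37 | $1,385.50
3 | $1,385.50 | $33.25 | $354.68 | $1,064.07
4 | $1,064.07 | $25.53 | $363.20 | $726.40
5 | $726.40 | $17.43 | $371.91 | $371.92
6 | $371.92 | $8.92 | $380.84 | $0.00
Total interest: $47.56 + $40.59 + $33.25 + $25.53 + $17.43 + $8.92 = $173.28

$173.28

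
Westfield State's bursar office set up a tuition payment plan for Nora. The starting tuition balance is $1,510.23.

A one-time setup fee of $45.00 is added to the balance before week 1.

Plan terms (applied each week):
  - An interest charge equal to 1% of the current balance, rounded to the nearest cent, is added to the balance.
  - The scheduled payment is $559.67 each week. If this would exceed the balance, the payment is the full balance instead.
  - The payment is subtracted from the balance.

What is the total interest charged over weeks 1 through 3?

Week 1: $1,555.23 +$15.55 interest = $1,570.78; pay $559.67 → $1,011.11
Week 2: $1,011.11 +$10.11 interest = $1,021.22; pay $559.67 → $461.55
Week 3: $461.55 +$4.62 interest = $466.17; pay $466.17 → $0.00
Total interest: $15.55 + $10.11 + $4.62 = $30.28

$30.28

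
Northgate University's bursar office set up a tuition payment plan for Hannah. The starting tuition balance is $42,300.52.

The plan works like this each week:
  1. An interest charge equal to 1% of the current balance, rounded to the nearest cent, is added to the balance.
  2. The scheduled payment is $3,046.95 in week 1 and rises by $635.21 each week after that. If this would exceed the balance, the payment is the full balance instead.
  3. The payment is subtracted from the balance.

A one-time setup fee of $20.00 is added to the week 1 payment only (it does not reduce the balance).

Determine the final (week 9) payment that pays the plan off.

# | Opening | Interest | Payment | Fee | End bal
1 | $42,300.52 | $423.01 | $3,046.95 | $20.00 | $39,676.58
2 | $39,676.58 | $396.77 | $3,682.16 | — | $36,391.19
3 | $36,391.19 | $363.91 | $4,317.37 | — | $32,437.73
4 | $32,437.73 | $324.38 | $4,952.58 | — | $27,809.53
5 | $27,809.53 | $278.10 | $5,587.79 | — | $22,499.84
6 | $22,499.84 | $225.00 | $6,223.00 | — | $16,501.84
7 | $16,501.84 | $165.02 | $6,858.21 | — | $9,808.65
8 | $9,808.65 | $98.09 | $7,493.42 | — | $2,413.32
9 | $2,413.32 | $24.13 | $2,437.45 | — | $0.00

$2,437.45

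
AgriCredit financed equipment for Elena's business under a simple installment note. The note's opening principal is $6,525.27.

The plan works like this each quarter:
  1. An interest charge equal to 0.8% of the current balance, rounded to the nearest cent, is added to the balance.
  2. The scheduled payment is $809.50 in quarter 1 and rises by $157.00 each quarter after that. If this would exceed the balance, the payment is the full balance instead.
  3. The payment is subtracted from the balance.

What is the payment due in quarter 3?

$1,123.50

Quarter 1: opening $6,525.27; interest $52.20 → $6,577.47; payment $809.50; balance $5,767.97
Quarter 2: opening $5,767.97; interest $46.14 → $5,814.11; payment $966.50; balance $4,847.61
Quarter 3: opening $4,847.61; interest $38.78 → $4,886.39; payment $1,123.50; balance $3,762.89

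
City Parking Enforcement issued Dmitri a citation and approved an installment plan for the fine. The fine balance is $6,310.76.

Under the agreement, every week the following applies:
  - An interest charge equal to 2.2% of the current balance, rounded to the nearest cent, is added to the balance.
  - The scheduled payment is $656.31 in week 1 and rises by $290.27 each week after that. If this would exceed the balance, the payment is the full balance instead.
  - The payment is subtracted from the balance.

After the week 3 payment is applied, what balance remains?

# | Opening | Interest | Payment | End bal
1 | $6,310.76 | $138.84 | $656.31 | $5,793.29
2 | $5,793.29 | $127.45 | $946.58 | $4,974.16
3 | $4,974.16 | $109.43 | $1,236.85 | $3,846.74

$3,846.74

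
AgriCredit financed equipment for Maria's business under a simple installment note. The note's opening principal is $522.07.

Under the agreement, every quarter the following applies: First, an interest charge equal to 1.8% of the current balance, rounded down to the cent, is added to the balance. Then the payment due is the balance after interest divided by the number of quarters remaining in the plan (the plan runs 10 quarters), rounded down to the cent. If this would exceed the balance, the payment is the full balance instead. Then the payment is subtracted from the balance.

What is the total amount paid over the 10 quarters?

$576.59

# | Opening | Interest | Payment | End bal
1 | $522.07 | $9.39 | $53.14 | $478.32
2 | $478.32 | $8.60 | $54.10 | $432.82
3 | $432.82 | $7.79 | $55.07 | $385.54
4 | $385.54 | $6.93 | $56.06 | $336.41
5 | $336.41 | $6.05 | $57.07 | $285.39
6 | $285.39 | $5.13 | $58.10 | $232.42
7 | $232.42 | $4.18 | $59.15 | $177.45
8 | $177.45 | $3.19 | $60.21 | $120.43
9 | $120.43 | $2.16 | $61.29 | $61.30
10 | $61.30 | $1.10 | $62.40 | $0.00
Total paid: $576.59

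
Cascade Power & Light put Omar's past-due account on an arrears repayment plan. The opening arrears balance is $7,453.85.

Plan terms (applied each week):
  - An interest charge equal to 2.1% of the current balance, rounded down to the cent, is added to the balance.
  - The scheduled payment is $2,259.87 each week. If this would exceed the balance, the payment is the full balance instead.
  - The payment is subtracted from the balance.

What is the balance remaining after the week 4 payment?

Week 1: $7,453.85 +$156.53 interest = $7,610.38; pay $2,259.87 → $5,350.51
Week 2: $5,350.51 +$112.36 interest = $5,462.87; pay $2,259.87 → $3,203.00
Week 3: $3,203.00 +$67.26 interest = $3,270.26; pay $2,259.87 → $1,010.39
Week 4: $1,010.39 +$21.21 interest = $1,031.60; pay $1,031.60 → $0.00

$0.00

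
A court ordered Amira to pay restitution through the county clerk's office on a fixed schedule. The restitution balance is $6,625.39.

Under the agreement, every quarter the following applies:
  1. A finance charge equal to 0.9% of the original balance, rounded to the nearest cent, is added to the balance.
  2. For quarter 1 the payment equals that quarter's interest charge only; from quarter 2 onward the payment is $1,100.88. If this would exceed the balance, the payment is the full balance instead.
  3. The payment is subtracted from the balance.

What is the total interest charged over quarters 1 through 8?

$477.04

Quarter 1: $6,625.39 +$59.63 interest = $6,685.02; pay $59.63 → $6,625.39
Quarter 2: $6,625.39 +$59.63 interest = $6,685.02; pay $1,100.88 → $5,584.14
Quarter 3: $5,584.14 +$59.63 interest = $5,643.77; pay $1,100.88 → $4,542.89
Quarter 4: $4,542.89 +$59.63 interest = $4,602.52; pay $1,100.88 → $3,501.64
Quarter 5: $3,501.64 +$59.63 interest = $3,561.27; pay $1,100.88 → $2,460.39
Quarter 6: $2,460.39 +$59.63 interest = $2,520.02; pay $1,100.88 → $1,419.14
Quarter 7: $1,419.14 +$59.63 interest = $1,478.77; pay $1,100.88 → $377.89
Quarter 8: $377.89 +$59.63 interest = $437.52; pay $437.52 → $0.00
Total interest: $59.63 + $59.63 + $59.63 + $59.63 + $59.63 + $59.63 + $59.63 + $59.63 = $477.04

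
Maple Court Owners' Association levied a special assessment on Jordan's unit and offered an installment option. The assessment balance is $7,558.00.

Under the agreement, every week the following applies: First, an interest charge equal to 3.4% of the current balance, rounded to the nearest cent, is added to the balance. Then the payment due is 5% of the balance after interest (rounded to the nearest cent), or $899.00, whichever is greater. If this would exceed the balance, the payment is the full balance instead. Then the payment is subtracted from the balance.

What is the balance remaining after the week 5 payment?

$4,122.01

Week 1: opening $7,558.00; interest $256.97 → $7,814.97; payment $899.00; balance $6,915.97
Week 2: opening $6,915.97; interest $235.14 → $7,151.11; payment $899.00; balance $6,252.11
Week 3: opening $6,252.11; interest $212.57 → $6,464.68; payment $899.00; balance $5,565.68
Week 4: opening $5,565.68; interest $189.23 → $5,754.91; payment $899.00; balance $4,855.91
Week 5: opening $4,855.91; interest $165.10 → $5,021.01; payment $899.00; balance $4,122.01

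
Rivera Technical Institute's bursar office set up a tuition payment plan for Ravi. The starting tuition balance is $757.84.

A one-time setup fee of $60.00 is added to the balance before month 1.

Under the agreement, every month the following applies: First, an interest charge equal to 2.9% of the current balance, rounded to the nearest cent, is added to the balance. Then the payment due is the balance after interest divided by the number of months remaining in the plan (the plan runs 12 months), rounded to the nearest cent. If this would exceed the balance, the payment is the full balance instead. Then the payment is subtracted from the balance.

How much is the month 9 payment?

Month 1: opening $817.84; interest $23.72 → $841.56; payment $70.13; balance $771.43
Month 2: opening $771.43; interest $22.37 → $793.80; payment $72.16; balance $721.64
Month 3: opening $721.64; interest $20.93 → $742.57; payment $74.26; balance $668.31
Month 4: opening $668.31; interest $19.38 → $687.69; payment $76.41; balance $611.28
Month 5: opening $611.28; interest $17.73 → $629.01; payment $78.63; balance $550.38
Month 6: opening $550.38; interest $15.96 → $566.34; payment $80.91; balance $485.43
Month 7: opening $485.43; interest $14.08 → $499.51; payment $83.25; balance $416.26
Month 8: opening $416.26; interest $12.07 → $428.33; payment $85.67; balance $342.66
Month 9: opening $342.66; interest $9.94 → $352.60; payment $88.15; balance $264.45

$88.15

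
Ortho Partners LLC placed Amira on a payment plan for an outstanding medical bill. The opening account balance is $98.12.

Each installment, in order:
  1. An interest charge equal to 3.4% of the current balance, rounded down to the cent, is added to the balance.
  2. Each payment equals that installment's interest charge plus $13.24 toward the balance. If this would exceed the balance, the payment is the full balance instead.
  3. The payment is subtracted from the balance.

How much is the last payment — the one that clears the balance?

$5.62

Installment 1: opening $98.12; interest $3.33 → $101.45; payment $16.57; balance $84.88
Installment 2: opening $84.88; interest $2.88 → $87.76; payment $16.12; balance $71.64
Installment 3: opening $71.64; interest $2.43 → $74.07; payment $15.67; balance $58.40
Installment 4: opening $58.40; interest $1.98 → $60.38; payment $15.22; balance $45.16
Installment 5: opening $45.16; interest $1.53 → $46.69; payment $14.77; balance $31.92
Installment 6: opening $31.92; interest $1.08 → $33.00; payment $14.32; balance $18.68
Installment 7: opening $18.68; interest $0.63 → $19.31; payment $13.87; balance $5.44
Installment 8: opening $5.44; interest $0.18 → $5.62; payment $5.62; balance $0.00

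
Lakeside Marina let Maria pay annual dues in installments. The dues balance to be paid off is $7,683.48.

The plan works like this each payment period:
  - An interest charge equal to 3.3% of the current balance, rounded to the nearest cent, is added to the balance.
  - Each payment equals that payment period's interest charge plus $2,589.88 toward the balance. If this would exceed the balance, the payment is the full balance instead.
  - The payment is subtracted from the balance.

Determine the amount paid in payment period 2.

$2,757.97

Payment period 1: opening $7,683.48; interest $253.55 → $7,937.03; payment $2,843.43; balance $5,093.60
Payment period 2: opening $5,093.60; interest $168.09 → $5,261.69; payment $2,757.97; balance $2,503.72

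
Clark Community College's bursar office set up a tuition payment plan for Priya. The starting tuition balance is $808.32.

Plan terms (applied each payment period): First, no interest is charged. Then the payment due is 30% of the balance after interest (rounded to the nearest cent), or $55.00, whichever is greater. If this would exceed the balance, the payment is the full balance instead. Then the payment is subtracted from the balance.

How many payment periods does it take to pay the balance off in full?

Payment period 1: opening $808.32; payment $242.50; balance $565.82
Payment period 2: opening $565.82; payment $169.75; balance $396.07
Payment period 3: opening $396.07; payment $118.82; balance $277.25
Payment period 4: opening $277.25; payment $83.18; balance $194.07
Payment period 5: opening $194.07; payment $58.22; balance $135.85
Payment period 6: opening $135.85; payment $55.00; balance $80.85
Payment period 7: opening $80.85; payment $55.00; balance $25.85
Payment period 8: opening $25.85; payment $25.85; balance $0.00
Balance reaches $0.00 in payment period 8.

8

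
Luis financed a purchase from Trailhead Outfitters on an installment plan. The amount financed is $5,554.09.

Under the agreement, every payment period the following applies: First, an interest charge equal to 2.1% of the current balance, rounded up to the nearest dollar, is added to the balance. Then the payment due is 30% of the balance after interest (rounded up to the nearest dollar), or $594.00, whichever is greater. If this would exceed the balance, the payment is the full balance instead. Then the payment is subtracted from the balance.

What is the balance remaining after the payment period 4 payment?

$1,448.09

# | Opening | Interest | Payment | End bal
1 | $5,554.09 | $117.00 | $1,702.00 | $3,969.09
2 | $3,969.09 | $84.00 | $1,216.00 | $2,837.09
3 | $2,837.09 | $60.00 | $870.00 | $2,027.09
4 | $2,027.09 | $43.00 | $622.00 | $1,448.09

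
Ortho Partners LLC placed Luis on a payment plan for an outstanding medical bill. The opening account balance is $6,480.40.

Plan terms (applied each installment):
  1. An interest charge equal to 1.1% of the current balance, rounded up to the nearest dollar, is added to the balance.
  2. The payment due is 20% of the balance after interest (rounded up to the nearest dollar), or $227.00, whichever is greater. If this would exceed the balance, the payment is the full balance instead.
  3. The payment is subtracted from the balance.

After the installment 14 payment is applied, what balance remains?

# | Opening | Interest | Payment | End bal
1 | $6,480.40 | $72.00 | $1,311.00 | $5,241.40
2 | $5,241.40 | $58.00 | $1,060.00 | $4,239.40
3 | $4,239.40 | $47.00 | $858.00 | $3,428.40
4 | $3,428.40 | $38.00 | $694.00 | $2,772.40
5 | $2,772.40 | $31.00 | $561.00 | $2,242.40
6 | $2,242.40 | $25.00 | $454.00 | $1,813.40
7 | $1,813.40 | $20.00 | $367.00 | $1,466.40
8 | $1,466.40 | $17.00 | $297.00 | $1,186.40
9 | $1,186.40 | $14.00 | $241.00 | $959.40
10 | $959.40 | $11.00 | $227.00 | $743.40
11 | $743.40 | $9.00 | $227.00 | $525.40
12 | $525.40 | $6.00 | $227.00 | $304.40
13 | $304.40 | $4.00 | $227.00 | $81.40
14 | $81.40 | $1.00 | $82.40 | $0.00

$0.00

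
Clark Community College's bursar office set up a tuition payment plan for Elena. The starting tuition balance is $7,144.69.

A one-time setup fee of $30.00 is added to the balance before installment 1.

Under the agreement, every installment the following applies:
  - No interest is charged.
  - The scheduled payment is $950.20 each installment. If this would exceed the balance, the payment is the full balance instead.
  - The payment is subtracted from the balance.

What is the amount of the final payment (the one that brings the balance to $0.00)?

# | Opening | Payment | End bal
1 | $7,174.69 | $950.20 | $6,224.49
2 | $6,224.49 | $950.20 | $5,274.29
3 | $5,274.29 | $950.20 | $4,324.09
4 | $4,324.09 | $950.20 | $3,373.89
5 | $3,373.89 | $950.20 | $2,423.69
6 | $2,423.69 | $950.20 | $1,473.49
7 | $1,473.49 | $950.20 | $523.29
8 | $523.29 | $523.29 | $0.00

$523.29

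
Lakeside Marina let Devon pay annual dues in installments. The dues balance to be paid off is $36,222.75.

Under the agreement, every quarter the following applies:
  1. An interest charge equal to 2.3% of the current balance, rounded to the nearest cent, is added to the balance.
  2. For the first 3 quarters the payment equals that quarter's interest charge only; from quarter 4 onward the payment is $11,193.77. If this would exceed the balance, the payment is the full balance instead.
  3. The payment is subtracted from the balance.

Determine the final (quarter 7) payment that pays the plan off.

Quarter 1: opening $36,222.75; interest $833.12 → $37,055.87; payment $833.12; balance $36,222.75
Quarter 2: opening $36,222.75; interest $833.12 → $37,055.87; payment $833.12; balance $36,222.75
Quarter 3: opening $36,222.75; interest $833.12 → $37,055.87; payment $833.12; balance $36,222.75
Quarter 4: opening $36,222.75; interest $833.12 → $37,055.87; payment $11,193.77; balance $25,862.10
Quarter 5: opening $25,862.10; interest $594.83 → $26,456.93; payment $11,193.77; balance $15,263.16
Quarter 6: opening $15,263.16; interest $351.05 → $15,614.21; payment $11,193.77; balance $4,420.44
Quarter 7: opening $4,420.44; interest $101.67 → $4,522.11; payment $4,522.11; balance $0.00

$4,522.11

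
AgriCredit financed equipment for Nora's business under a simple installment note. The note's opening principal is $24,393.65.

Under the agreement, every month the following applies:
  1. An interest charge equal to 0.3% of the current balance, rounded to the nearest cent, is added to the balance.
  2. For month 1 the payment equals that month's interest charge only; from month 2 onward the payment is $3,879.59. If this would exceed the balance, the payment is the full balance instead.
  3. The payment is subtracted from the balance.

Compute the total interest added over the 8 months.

Month 1: $24,393.65 +$73.18 interest = $24,466.83; pay $73.18 → $24,393.65
Month 2: $24,393.65 +$73.18 interest = $24,466.83; pay $3,879.59 → $20,587.24
Month 3: $20,587.24 +$61.76 interest = $20,649.00; pay $3,879.59 → $16,769.41
Month 4: $16,769.41 +$50.31 interest = $16,819.72; pay $3,879.59 → $12,940.13
Month 5: $12,940.13 +$38.82 interest = $12,978.95; pay $3,879.59 → $9,099.36
Month 6: $9,099.36 +$27.30 interest = $9,126.66; pay $3,879.59 → $5,247.07
Month 7: $5,247.07 +$15.74 interest = $5,262.81; pay $3,879.59 → $1,383.22
Month 8: $1,383.22 +$4.15 interest = $1,387.37; pay $1,387.37 → $0.00
Total interest: $73.18 + $73.18 + $61.76 + $50.31 + $38.82 + $27.30 + $15.74 + $4.15 = $344.44

$344.44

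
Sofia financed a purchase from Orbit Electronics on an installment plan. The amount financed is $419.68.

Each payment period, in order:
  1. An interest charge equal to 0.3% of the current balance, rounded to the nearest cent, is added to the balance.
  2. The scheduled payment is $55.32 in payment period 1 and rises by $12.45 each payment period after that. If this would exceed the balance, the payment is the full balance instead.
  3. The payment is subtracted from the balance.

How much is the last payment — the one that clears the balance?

Payment period 1: $419.68 +$1.26 interest = $420.94; pay $55.32 → $365.62
Payment period 2: $365.62 +$1.10 interest = $366.72; pay $67.77 → $298.95
Payment period 3: $298.95 +$0.90 interest = $299.85; pay $80.22 → $219.63
Payment period 4: $219.63 +$0.66 interest = $220.29; pay $92.67 → $127.62
Payment period 5: $127.62 +$0.38 interest = $128.00; pay $105.12 → $22.88
Payment period 6: $22.88 +$0.07 interest = $22.95; pay $22.95 → $0.00

$22.95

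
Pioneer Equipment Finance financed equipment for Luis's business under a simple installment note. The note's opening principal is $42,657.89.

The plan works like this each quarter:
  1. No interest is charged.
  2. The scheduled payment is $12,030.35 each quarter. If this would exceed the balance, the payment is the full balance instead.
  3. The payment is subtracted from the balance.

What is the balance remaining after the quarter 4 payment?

Quarter 1: opening $42,657.89; payment $12,030.35; balance $30,627.54
Quarter 2: opening $30,627.54; payment $12,030.35; balance $18,597.19
Quarter 3: opening $18,597.19; payment $12,030.35; balance $6,566.84
Quarter 4: opening $6,566.84; payment $6,566.84; balance $0.00

$0.00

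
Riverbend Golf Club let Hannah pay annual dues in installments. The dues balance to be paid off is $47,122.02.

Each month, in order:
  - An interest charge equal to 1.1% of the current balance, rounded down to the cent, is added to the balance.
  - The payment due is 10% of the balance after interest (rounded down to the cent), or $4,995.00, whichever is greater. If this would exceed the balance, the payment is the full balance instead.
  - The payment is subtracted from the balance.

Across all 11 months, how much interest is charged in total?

Month 1: $47,122.02 +$518.34 interest = $47,640.36; pay $4,995.00 → $42,645.36
Month 2: $42,645.36 +$469.09 interest = $43,114.45; pay $4,995.00 → $38,119.45
Month 3: $38,119.45 +$419.31 interest = $38,538.76; pay $4,995.00 → $33,543.76
Month 4: $33,543.76 +$368.98 interest = $33,912.74; pay $4,995.00 → $28,917.74
Month 5: $28,917.74 +$318.09 interest = $29,235.83; pay $4,995.00 → $24,240.83
Month 6: $24,240.83 +$266.64 interest = $24,507.47; pay $4,995.00 → $19,512.47
Month 7: $19,512.47 +$214.63 interest = $19,727.10; pay $4,995.00 → $14,732.10
Month 8: $14,732.10 +$162.05 interest = $14,894.15; pay $4,995.00 → $9,899.15
Month 9: $9,899.15 +$108.89 interest = $10,008.04; pay $4,995.00 → $5,013.04
Month 10: $5,013.04 +$55.14 interest = $5,068.18; pay $4,995.00 → $73.18
Month 11: $73.18 +$0.80 interest = $73.98; pay $73.98 → $0.00
Total interest: $518.34 + $469.09 + $419.31 + $368.98 + $318.09 + $266.64 + $214.63 + $162.05 + $108.89 + $55.14 + $0.80 = $2,901.96

$2,901.96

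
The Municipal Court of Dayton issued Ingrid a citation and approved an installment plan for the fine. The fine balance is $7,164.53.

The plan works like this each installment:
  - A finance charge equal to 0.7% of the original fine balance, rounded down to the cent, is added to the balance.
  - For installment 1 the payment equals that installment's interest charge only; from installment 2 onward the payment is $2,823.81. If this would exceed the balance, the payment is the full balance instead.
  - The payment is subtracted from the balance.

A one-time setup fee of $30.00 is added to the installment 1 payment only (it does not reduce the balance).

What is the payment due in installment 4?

Installment 1: opening $7,164.53; interest $50.15 → $7,214.68; payment $50.15 (+ $30.00 fee); balance $7,164.53
Installment 2: opening $7,164.53; interest $50.15 → $7,214.68; payment $2,823.81; balance $4,390.87
Installment 3: opening $4,390.87; interest $50.15 → $4,441.02; payment $2,823.81; balance $1,617.21
Installment 4: opening $1,617.21; interest $50.15 → $1,667.36; payment $1,667.36; balance $0.00

$1,667.36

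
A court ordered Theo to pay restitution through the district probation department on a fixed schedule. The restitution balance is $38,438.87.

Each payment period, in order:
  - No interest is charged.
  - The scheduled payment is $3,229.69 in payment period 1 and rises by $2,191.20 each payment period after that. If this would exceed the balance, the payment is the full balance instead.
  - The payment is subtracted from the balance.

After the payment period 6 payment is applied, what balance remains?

$0.00

# | Opening | Payment | End bal
1 | $38,438.87 | $3,229.69 | $35,209.18
2 | $35,209.18 | $5,420.89 | $29,788.29
3 | $29,788.29 | $7,612.09 | $22,176.20
4 | $22,176.20 | $9,803.29 | $12,372.91
5 | $12,372.91 | $11,994.49 | $378.42
6 | $378.42 | $378.42 | $0.00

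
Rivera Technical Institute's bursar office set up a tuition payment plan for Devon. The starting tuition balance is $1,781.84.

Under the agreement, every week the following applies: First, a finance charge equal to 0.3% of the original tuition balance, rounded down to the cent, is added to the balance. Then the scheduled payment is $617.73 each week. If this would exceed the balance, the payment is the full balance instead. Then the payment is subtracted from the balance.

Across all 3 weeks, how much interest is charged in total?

$16.02

Week 1: opening $1,781.84; interest $5.34 → $1,787.18; payment $617.73; balance $1,169.45
Week 2: opening $1,169.45; interest $5.34 → $1,174.79; payment $617.73; balance $557.06
Week 3: opening $557.06; interest $5.34 → $562.40; payment $562.40; balance $0.00
Total interest: $5.34 + $5.34 + $5.34 = $16.02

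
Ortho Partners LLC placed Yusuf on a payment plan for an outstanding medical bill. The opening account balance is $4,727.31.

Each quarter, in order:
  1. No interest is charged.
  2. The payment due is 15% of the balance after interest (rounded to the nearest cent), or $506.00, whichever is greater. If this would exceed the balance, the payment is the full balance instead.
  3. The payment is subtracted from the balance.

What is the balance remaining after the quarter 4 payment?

$2,397.16

# | Opening | Payment | End bal
1 | $4,727.31 | $709.10 | $4,018.21
2 | $4,018.21 | $602.73 | $3,415.48
3 | $3,415.48 | $512.32 | $2,903.16
4 | $2,903.16 | $506.00 | $2,397.16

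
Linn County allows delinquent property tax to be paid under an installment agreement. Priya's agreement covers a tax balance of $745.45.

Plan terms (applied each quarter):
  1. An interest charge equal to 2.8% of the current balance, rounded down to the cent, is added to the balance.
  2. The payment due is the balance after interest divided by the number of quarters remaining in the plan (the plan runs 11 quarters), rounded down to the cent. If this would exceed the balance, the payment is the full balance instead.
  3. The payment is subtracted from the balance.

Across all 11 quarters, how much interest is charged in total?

Quarter 1: $745.45 +$20.87 interest = $766.32; pay $69.66 → $696.66
Quarter 2: $696.66 +$19.50 interest = $716.16; pay $71.61 → $644.55
Quarter 3: $644.55 +$18.04 interest = $662.59; pay $73.62 → $588.97
Quarter 4: $588.97 +$16.49 interest = $605.46; pay $75.68 → $529.78
Quarter 5: $529.78 +$14.83 interest = $544.61; pay $77.80 → $466.81
Quarter 6: $466.81 +$13.07 interest = $479.88; pay $79.98 → $399.90
Quarter 7: $399.90 +$11.19 interest = $411.09; pay $82.21 → $328.88
Quarter 8: $328.88 +$9.20 interest = $338.08; pay $84.52 → $253.56
Quarter 9: $253.56 +$7.09 interest = $260.65; pay $86.88 → $173.77
Quarter 10: $173.77 +$4.86 interest = $178.63; pay $89.31 → $89.32
Quarter 11: $89.32 +$2.50 interest = $91.82; pay $91.82 → $0.00
Total interest: $20.87 + $19.50 + $18.04 + $16.49 + $14.83 + $13.07 + $11.19 + $9.20 + $7.09 + $4.86 + $2.50 = $137.64

$137.64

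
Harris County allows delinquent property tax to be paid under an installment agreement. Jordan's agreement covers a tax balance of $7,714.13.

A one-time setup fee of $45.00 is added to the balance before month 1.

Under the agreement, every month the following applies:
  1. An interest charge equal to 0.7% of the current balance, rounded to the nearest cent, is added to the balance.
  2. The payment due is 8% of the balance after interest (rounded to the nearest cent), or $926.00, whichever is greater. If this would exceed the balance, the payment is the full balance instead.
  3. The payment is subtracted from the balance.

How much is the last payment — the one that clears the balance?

$616.66

Month 1: $7,759.13 +$54.31 interest = $7,813.44; pay $926.00 → $6,887.44
Month 2: $6,887.44 +$48.21 interest = $6,935.65; pay $926.00 → $6,009.65
Month 3: $6,009.65 +$42.07 interest = $6,051.72; pay $926.00 → $5,125.72
Month 4: $5,125.72 +$35.88 interest = $5,161.60; pay $926.00 → $4,235.60
Month 5: $4,235.60 +$29.65 interest = $4,265.25; pay $926.00 → $3,339.25
Month 6: $3,339.25 +$23.37 interest = $3,362.62; pay $926.00 → $2,436.62
Month 7: $2,436.62 +$17.06 interest = $2,453.68; pay $926.00 → $1,527.68
Month 8: $1,527.68 +$10.69 interest = $1,538.37; pay $926.00 → $612.37
Month 9: $612.37 +$4.29 interest = $616.66; pay $616.66 → $0.00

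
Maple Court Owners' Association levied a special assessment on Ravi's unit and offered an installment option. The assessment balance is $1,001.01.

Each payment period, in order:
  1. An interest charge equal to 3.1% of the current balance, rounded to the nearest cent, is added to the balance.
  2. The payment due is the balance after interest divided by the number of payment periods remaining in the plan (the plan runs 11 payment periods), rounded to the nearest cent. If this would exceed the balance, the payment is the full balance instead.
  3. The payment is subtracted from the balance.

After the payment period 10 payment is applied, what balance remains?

# | Opening | Interest | Payment | End bal
1 | $1,001.01 | $31.03 | $93.82 | $938.22
2 | $938.22 | $29.08 | $96.73 | $870.57
3 | $870.57 | $26.99 | $99.73 | $797.83
4 | $797.83 | $24.73 | $102.82 | $719.74
5 | $719.74 | $22.31 | $106.01 | $636.04
6 | $636.04 | $19.72 | $109.29 | $546.47
7 | $546.47 | $16.94 | $112.68 | $450.73
8 | $450.73 | $13.97 | $116.18 | $348.52
9 | $348.52 | $10.80 | $119.77 | $239.55
10 | $239.55 | $7.43 | $123.49 | $123.49

$123.49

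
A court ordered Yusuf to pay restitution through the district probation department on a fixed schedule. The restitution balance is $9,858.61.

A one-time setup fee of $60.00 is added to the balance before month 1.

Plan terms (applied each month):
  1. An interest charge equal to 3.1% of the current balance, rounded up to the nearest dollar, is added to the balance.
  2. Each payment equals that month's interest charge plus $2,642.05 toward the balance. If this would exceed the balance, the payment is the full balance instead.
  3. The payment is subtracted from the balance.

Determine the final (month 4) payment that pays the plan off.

# | Opening | Interest | Payment | End bal
1 | $9,918.61 | $308.00 | $2,950.05 | $7,276.56
2 | $7,276.56 | $226.00 | $2,868.05 | $4,634.51
3 | $4,634.51 | $144.00 | $2,786.05 | $1,992.46
4 | $1,992.46 | $62.00 | $2,054.46 | $0.00

$2,054.46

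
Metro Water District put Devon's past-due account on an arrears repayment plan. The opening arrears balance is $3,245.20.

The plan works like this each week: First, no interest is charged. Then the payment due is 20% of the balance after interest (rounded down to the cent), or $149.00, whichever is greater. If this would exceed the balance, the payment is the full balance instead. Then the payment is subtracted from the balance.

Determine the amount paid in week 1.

$649.04

Week 1: opening $3,245.20; payment $649.04; balance $2,596.16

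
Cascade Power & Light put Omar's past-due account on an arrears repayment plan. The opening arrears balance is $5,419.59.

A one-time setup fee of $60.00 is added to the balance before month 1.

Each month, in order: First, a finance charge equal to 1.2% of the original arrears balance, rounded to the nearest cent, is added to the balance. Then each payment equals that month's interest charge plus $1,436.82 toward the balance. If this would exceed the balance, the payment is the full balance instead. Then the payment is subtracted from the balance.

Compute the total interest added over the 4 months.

Month 1: opening $5,479.59; interest $65.04 → $5,544.63; payment $1,501.86; balance $4,042.77
Month 2: opening $4,042.77; interest $65.04 → $4,107.81; payment $1,501.86; balance $2,605.95
Month 3: opening $2,605.95; interest $65.04 → $2,670.99; payment $1,501.86; balance $1,169.13
Month 4: opening $1,169.13; interest $65.04 → $1,234.17; payment $1,234.17; balance $0.00
Total interest: $65.04 + $65.04 + $65.04 + $65.04 = $260.16

$260.16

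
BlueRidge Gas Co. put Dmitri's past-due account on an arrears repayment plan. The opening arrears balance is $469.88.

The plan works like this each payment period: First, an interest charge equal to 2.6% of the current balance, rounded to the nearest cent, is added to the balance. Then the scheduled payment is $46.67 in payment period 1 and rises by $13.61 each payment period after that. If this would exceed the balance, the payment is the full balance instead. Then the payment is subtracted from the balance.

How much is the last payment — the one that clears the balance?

$38.88

Payment period 1: $469.88 +$12.22 interest = $482.10; pay $46.67 → $435.43
Payment period 2: $435.43 +$11.32 interest = $446.75; pay $60.28 → $386.47
Payment period 3: $386.47 +$10.05 interest = $396.52; pay $73.89 → $322.63
Payment period 4: $322.63 +$8.39 interest = $331.02; pay $87.50 → $243.52
Payment period 5: $243.52 +$6.33 interest = $249.85; pay $101.11 → $148.74
Payment period 6: $148.74 +$3.87 interest = $152.61; pay $114.72 → $37.89
Payment period 7: $37.89 +$0.99 interest = $38.88; pay $38.88 → $0.00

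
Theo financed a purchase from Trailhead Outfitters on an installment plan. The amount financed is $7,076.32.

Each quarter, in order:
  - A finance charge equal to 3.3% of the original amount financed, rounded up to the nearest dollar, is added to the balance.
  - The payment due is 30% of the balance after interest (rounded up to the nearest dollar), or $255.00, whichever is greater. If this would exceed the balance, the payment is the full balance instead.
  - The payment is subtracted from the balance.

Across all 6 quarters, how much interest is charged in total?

Quarter 1: $7,076.32 +$234.00 interest = $7,310.32; pay $2,194.00 → $5,116.32
Quarter 2: $5,116.32 +$234.00 interest = $5,350.32; pay $1,606.00 → $3,744.32
Quarter 3: $3,744.32 +$234.00 interest = $3,978.32; pay $1,194.00 → $2,784.32
Quarter 4: $2,784.32 +$234.00 interest = $3,018.32; pay $906.00 → $2,112.32
Quarter 5: $2,112.32 +$234.00 interest = $2,346.32; pay $704.00 → $1,642.32
Quarter 6: $1,642.32 +$234.00 interest = $1,876.32; pay $563.00 → $1,313.32
Total interest: $234.00 + $234.00 + $234.00 + $234.00 + $234.00 + $234.00 = $1,404.00

$1,404.00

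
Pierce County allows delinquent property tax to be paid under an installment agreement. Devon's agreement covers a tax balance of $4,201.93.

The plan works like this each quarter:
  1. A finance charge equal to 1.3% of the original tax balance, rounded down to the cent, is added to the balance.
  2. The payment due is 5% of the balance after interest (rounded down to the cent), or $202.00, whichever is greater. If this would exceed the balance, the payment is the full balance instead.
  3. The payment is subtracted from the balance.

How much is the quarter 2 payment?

Quarter 1: $4,201.93 +$54.62 interest = $4,256.55; pay $212.82 → $4,043.73
Quarter 2: $4,043.73 +$54.62 interest = $4,098.35; pay $204.91 → $3,893.44

$204.91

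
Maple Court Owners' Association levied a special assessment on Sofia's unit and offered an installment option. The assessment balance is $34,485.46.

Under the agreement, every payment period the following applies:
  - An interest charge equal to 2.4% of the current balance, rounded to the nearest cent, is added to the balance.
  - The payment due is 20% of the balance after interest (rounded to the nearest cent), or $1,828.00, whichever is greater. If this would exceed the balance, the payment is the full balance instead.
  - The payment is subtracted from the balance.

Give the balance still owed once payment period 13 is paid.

$0.00

Payment period 1: opening $34,485.46; interest $827.65 → $35,313.11; payment $7,062.62; balance $28,250.49
Payment period 2: opening $28,250.49; interest $678.01 → $28,928.50; payment $5,785.70; balance $23,142.80
Payment period 3: opening $23,142.80; interest $555.43 → $23,698.23; payment $4,739.65; balance $18,958.58
Payment period 4: opening $18,958.58; interest $455.01 → $19,413.59; payment $3,882.72; balance $15,530.87
Payment period 5: opening $15,530.87; interest $372.74 → $15,903.61; payment $3,180.72; balance $12,722.89
Payment period 6: opening $12,722.89; interest $305.35 → $13,028.24; payment $2,605.65; balance $10,422.59
Payment period 7: opening $10,422.59; interest $250.14 → $10,672.73; payment $2,134.55; balance $8,538.18
Payment period 8: opening $8,538.18; interest $204.92 → $8,743.10; payment $1,828.00; balance $6,915.10
Payment period 9: opening $6,915.10; interest $165.96 → $7,081.06; payment $1,828.00; balance $5,253.06
Payment period 10: opening $5,253.06; interest $126.07 → $5,379.13; payment $1,828.00; balance $3,551.13
Payment period 11: opening $3,551.13; interest $85.23 → $3,636.36; payment $1,828.00; balance $1,808.36
Payment period 12: opening $1,808.36; interest $43.40 → $1,851.76; payment $1,828.00; balance $23.76
Payment period 13: opening $23.76; interest $0.57 → $24.33; payment $24.33; balance $0.00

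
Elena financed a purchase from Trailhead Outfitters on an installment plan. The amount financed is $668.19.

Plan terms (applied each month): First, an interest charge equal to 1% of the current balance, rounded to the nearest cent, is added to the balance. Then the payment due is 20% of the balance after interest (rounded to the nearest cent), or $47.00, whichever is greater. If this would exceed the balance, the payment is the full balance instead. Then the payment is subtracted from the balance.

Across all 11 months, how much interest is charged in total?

Month 1: opening $668.19; interest $6.68 → $674.87; payment $134.97; balance $539.90
Month 2: opening $539.90; interest $5.40 → $545.30; payment $109.06; balance $436.24
Month 3: opening $436.24; interest $4.36 → $440.60; payment $88.12; balance $352.48
Month 4: opening $352.48; interest $3.52 → $356.00; payment $71.20; balance $284.80
Month 5: opening $284.80; interest $2.85 → $287.65; payment $57.53; balance $230.12
Month 6: opening $230.12; interest $2.30 → $232.42; payment $47.00; balance $185.42
Month 7: opening $185.42; interest $1.85 → $187.27; payment $47.00; balance $140.27
Month 8: opening $140.27; interest $1.40 → $141.67; payment $47.00; balance $94.67
Month 9: opening $94.67; interest $0.95 → $95.62; payment $47.00; balance $48.62
Month 10: opening $48.62; interest $0.49 → $49.11; payment $47.00; balance $2.11
Month 11: opening $2.11; interest $0.02 → $2.13; payment $2.13; balance $0.00
Total interest: $6.68 + $5.40 + $4.36 + $3.52 + $2.85 + $2.30 + $1.85 + $1.40 + $0.95 + $0.49 + $0.02 = $29.82

$29.82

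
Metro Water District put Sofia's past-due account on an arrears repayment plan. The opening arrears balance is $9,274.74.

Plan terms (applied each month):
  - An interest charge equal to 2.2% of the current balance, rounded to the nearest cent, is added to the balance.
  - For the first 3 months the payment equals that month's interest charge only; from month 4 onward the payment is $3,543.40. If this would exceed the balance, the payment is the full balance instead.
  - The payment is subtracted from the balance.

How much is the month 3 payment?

Month 1: opening $9,274.74; interest $204.04 → $9,478.78; payment $204.04; balance $9,274.74
Month 2: opening $9,274.74; interest $204.04 → $9,478.78; payment $204.04; balance $9,274.74
Month 3: opening $9,274.74; interest $204.04 → $9,478.78; payment $204.04; balance $9,274.74

$204.04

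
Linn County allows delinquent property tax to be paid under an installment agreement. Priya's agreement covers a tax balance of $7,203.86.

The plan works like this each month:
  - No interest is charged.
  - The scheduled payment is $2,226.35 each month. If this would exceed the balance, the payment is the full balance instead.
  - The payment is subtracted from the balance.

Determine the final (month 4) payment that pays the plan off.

Month 1: opening $7,203.86; payment $2,226.35; balance $4,977.51
Month 2: opening $4,977.51; payment $2,226.35; balance $2,751.16
Month 3: opening $2,751.16; payment $2,226.35; balance $524.81
Month 4: opening $524.81; payment $524.81; balance $0.00

$524.81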